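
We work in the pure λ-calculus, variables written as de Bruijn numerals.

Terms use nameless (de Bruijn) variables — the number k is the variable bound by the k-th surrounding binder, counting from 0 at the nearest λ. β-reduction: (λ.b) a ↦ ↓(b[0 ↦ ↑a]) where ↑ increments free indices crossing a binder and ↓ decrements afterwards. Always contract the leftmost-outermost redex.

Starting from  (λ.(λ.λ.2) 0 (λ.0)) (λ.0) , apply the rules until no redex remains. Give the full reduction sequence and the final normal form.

Answer: normal form = λ.0  (in 3 steps)

Reduction:
  start: (λ.(λ.λ.2) 0 (λ.0)) (λ.0)
  step 1: (λ.λ.λ.0) (λ.0) (λ.0)
  step 2: (λ.λ.0) (λ.0)
  step 3: λ.0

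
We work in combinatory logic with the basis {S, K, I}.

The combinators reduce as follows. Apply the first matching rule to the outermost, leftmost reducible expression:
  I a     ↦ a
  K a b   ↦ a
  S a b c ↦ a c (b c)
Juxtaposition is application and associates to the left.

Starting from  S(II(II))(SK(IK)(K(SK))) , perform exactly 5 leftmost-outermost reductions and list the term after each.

  start: S(II(II))(SK(IK)(K(SK)))
  [1] S(I(II))(SK(IK)(K(SK)))
  [2] S(II)(SK(IK)(K(SK)))
  [3] SI(SK(IK)(K(SK)))
  [4] SI(K(K(SK))(IK(K(SK))))
  [5] SI(K(SK))

Answer: after 5 steps: SI(K(SK))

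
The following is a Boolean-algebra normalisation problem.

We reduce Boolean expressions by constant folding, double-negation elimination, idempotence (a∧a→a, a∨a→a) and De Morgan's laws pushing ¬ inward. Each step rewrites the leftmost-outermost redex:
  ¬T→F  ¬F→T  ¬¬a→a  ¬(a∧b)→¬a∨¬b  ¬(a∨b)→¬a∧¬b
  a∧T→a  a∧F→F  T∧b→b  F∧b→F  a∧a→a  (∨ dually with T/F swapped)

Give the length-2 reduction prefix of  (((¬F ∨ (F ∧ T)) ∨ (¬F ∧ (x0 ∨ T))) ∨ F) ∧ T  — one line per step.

Answer: after 2 steps: (¬F ∨ (F ∧ T)) ∨ (¬F ∧ (x0 ∨ T))

Reduction:
  start: (((¬F ∨ (F ∧ T)) ∨ (¬F ∧ (x0 ∨ T))) ∨ F) ∧ T
  [1] ((¬F ∨ (F ∧ T)) ∨ (¬F ∧ (x0 ∨ T))) ∨ F
  [2] (¬F ∨ (F ∧ T)) ∨ (¬F ∧ (x0 ∨ T))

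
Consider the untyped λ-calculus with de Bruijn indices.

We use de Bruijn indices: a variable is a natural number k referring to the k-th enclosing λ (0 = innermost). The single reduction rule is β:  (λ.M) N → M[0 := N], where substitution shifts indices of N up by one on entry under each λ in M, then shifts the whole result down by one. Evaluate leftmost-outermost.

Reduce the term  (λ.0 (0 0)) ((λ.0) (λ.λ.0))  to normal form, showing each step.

  start: (λ.0 (0 0)) ((λ.0) (λ.λ.0))
  →1  (λ.0) (λ.λ.0) ((λ.0) (λ.λ.0) ((λ.0) (λ.λ.0)))
  →2  (λ.λ.0) ((λ.0) (λ.λ.0) ((λ.0) (λ.λ.0)))
  →3  λ.0

Answer: normal form = λ.0  (in 3 steps)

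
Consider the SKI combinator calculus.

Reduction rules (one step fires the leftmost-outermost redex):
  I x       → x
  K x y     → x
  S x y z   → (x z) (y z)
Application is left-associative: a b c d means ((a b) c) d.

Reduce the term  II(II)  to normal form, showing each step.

  start: II(II)
  [1] I(II)
  [2] II
  [3] I

Answer: normal form = I  (in 3 steps)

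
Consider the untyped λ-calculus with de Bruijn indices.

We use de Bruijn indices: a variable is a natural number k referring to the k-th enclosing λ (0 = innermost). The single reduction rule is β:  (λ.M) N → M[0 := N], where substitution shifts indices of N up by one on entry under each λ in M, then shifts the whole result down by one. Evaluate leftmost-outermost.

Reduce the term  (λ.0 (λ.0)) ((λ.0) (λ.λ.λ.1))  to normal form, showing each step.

Answer: normal form = λ.λ.1  (in 3 steps)

Reduction:
  start: (λ.0 (λ.0)) ((λ.0) (λ.λ.λ.1))
  →1  (λ.0) (λ.λ.λ.1) (λ.0)
  →2  (λ.λ.λ.1) (λ.0)
  →3  λ.λ.1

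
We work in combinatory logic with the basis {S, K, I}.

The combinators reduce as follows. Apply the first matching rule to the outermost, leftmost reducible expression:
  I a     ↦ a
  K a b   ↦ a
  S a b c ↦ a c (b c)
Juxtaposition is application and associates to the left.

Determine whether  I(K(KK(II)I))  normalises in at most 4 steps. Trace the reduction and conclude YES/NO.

  start: I(K(KK(II)I))
  →1  K(KK(II)I)
  →2  K(KI)

Answer: YES — reaches normal form K(KI) in 2 ≤ 4 steps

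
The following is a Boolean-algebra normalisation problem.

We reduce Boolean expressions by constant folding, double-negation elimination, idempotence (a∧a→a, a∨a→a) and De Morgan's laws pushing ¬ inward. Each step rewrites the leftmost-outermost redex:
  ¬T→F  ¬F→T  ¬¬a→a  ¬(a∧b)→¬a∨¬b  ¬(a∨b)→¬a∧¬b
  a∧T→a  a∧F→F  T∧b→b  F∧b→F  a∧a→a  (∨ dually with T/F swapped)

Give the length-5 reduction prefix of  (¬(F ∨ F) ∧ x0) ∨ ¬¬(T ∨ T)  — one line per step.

Answer: after 5 steps: x0 ∨ (T ∨ T)

Derivation:
  start: (¬(F ∨ F) ∧ x0) ∨ ¬¬(T ∨ T)
  [1] ((¬F ∧ ¬F) ∧ x0) ∨ ¬¬(T ∨ T)
  [2] (¬F ∧ x0) ∨ ¬¬(T ∨ T)
  [3] (T ∧ x0) ∨ ¬¬(T ∨ T)
  [4] x0 ∨ ¬¬(T ∨ T)
  [5] x0 ∨ (T ∨ T)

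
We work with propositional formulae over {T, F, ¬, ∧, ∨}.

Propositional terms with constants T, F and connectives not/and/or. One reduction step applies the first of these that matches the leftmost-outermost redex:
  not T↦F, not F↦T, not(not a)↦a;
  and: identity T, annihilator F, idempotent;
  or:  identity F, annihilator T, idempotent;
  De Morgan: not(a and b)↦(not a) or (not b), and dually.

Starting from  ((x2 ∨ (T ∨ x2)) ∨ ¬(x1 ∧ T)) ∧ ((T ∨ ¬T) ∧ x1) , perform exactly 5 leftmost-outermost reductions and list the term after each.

Answer: after 5 steps: T ∧ x1

Reduction:
  start: ((x2 ∨ (T ∨ x2)) ∨ ¬(x1 ∧ T)) ∧ ((T ∨ ¬T) ∧ x1)
  →1  ((x2 ∨ T) ∨ ¬(x1 ∧ T)) ∧ ((T ∨ ¬T) ∧ x1)
  →2  (T ∨ ¬(x1 ∧ T)) ∧ ((T ∨ ¬T) ∧ x1)
  →3  T ∧ ((T ∨ ¬T) ∧ x1)
  →4  (T ∨ ¬T) ∧ x1
  →5  T ∧ x1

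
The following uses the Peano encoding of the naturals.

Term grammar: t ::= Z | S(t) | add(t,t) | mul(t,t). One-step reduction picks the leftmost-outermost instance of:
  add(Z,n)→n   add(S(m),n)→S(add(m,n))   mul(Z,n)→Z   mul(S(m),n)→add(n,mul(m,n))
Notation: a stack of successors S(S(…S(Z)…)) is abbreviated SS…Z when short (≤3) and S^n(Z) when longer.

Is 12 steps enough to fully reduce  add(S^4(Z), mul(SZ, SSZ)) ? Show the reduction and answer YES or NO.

  start: add(S^4(Z), mul(SZ, SSZ))
  →1  S(add(SSSZ, mul(SZ, SSZ)))
  →2  S(S(add(SSZ, mul(SZ, SSZ))))
  →3  S(S(S(add(SZ, mul(SZ, SSZ)))))
  →4  S(S(S(S(add(Z, mul(SZ, SSZ))))))
  →5  S(S(S(S(mul(SZ, SSZ)))))
  →6  S(S(S(S(add(SSZ, mul(Z, SSZ))))))
  →7  S(S(S(S(S(add(SZ, mul(Z, SSZ)))))))
  →8  S(S(S(S(S(S(add(Z, mul(Z, SSZ))))))))
  →9  S(S(S(S(S(S(mul(Z, SSZ)))))))
  →10  S^6(Z)

Answer: YES — reaches normal form S^6(Z) in 10 ≤ 12 steps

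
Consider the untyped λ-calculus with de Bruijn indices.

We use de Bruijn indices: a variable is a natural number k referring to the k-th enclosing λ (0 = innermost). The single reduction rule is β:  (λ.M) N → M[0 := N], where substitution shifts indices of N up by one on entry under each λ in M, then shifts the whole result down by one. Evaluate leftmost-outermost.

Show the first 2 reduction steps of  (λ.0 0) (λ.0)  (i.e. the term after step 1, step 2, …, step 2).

  start: (λ.0 0) (λ.0)
  [1] (λ.0) (λ.0)
  [2] λ.0

Answer: after 2 steps: λ.0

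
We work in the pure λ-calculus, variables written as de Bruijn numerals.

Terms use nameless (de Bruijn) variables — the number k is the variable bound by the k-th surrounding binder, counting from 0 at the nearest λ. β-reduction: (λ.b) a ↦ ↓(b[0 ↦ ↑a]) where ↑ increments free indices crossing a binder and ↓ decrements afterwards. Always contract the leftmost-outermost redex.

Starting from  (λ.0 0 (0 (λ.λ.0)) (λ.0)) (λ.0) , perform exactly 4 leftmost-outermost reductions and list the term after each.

Answer: after 4 steps: (λ.λ.0) (λ.0)

Reduction:
  start: (λ.0 0 (0 (λ.λ.0)) (λ.0)) (λ.0)
  →1  (λ.0) (λ.0) ((λ.0) (λ.λ.0)) (λ.0)
  →2  (λ.0) ((λ.0) (λ.λ.0)) (λ.0)
  →3  (λ.0) (λ.λ.0) (λ.0)
  →4  (λ.λ.0) (λ.0)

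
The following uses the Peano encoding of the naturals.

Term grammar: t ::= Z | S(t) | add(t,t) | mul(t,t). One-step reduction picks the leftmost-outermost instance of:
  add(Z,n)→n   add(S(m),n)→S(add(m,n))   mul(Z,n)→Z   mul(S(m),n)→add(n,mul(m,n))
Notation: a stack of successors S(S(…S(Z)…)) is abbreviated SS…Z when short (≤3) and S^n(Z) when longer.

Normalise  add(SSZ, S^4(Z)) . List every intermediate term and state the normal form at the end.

Answer: normal form = S^6(Z)  (in 3 steps)

Reduction:
  start: add(SSZ, S^4(Z))
  [1] S(add(SZ, S^4(Z)))
  [2] S(S(add(Z, S^4(Z))))
  [3] S^6(Z)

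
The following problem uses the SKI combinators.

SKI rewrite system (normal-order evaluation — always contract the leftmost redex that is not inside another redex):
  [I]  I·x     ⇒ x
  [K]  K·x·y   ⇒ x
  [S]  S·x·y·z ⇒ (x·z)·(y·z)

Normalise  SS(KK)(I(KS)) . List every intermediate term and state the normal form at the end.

Answer: normal form = S(KS)K  (in 3 steps)

Reduction:
  start: SS(KK)(I(KS))
  step 1: S(I(KS))(KK(I(KS)))
  step 2: S(KS)(KK(I(KS)))
  step 3: S(KS)K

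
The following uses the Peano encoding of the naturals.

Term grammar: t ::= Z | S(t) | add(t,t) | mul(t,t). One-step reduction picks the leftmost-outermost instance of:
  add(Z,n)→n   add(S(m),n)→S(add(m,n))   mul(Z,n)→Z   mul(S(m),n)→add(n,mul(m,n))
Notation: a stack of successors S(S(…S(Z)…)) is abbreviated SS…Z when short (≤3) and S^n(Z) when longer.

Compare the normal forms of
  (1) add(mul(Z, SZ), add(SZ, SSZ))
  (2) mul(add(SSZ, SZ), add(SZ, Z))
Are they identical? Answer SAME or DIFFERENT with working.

Answer: SAME — A ⇓ SSSZ, B ⇓ SSSZ

Working:
Term A:
  start: add(mul(Z, SZ), add(SZ, SSZ))
  step 1: add(Z, add(SZ, SSZ))
  step 2: add(SZ, SSZ)
  step 3: S(add(Z, SSZ))
  step 4: SSSZ

Term B:
  start: mul(add(SSZ, SZ), add(SZ, Z))
  step 1: mul(S(add(SZ, SZ)), add(SZ, Z))
  step 2: add(add(SZ, Z), mul(add(SZ, SZ), add(SZ, Z)))
  step 3: add(S(add(Z, Z)), mul(add(SZ, SZ), add(SZ, Z)))
  step 4: S(add(add(Z, Z), mul(add(SZ, SZ), add(SZ, Z))))
  step 5: S(add(Z, mul(add(SZ, SZ), add(SZ, Z))))
  step 6: S(mul(add(SZ, SZ), add(SZ, Z)))
  step 7: S(mul(S(add(Z, SZ)), add(SZ, Z)))
  step 8: S(add(add(SZ, Z), mul(add(Z, SZ), add(SZ, Z))))
  step 9: S(add(S(add(Z, Z)), mul(add(Z, SZ), add(SZ, Z))))
  step 10: S(S(add(add(Z, Z), mul(add(Z, SZ), add(SZ, Z)))))
  step 11: S(S(add(Z, mul(add(Z, SZ), add(SZ, Z)))))
  step 12: S(S(mul(add(Z, SZ), add(SZ, Z))))
  step 13: S(S(mul(SZ, add(SZ, Z))))
  step 14: S(S(add(add(SZ, Z), mul(Z, add(SZ, Z)))))
  step 15: S(S(add(S(add(Z, Z)), mul(Z, add(SZ, Z)))))
  step 16: S(S(S(add(add(Z, Z), mul(Z, add(SZ, Z))))))
  step 17: S(S(S(add(Z, mul(Z, add(SZ, Z))))))
  step 18: S(S(S(mul(Z, add(SZ, Z)))))
  step 19: SSSZ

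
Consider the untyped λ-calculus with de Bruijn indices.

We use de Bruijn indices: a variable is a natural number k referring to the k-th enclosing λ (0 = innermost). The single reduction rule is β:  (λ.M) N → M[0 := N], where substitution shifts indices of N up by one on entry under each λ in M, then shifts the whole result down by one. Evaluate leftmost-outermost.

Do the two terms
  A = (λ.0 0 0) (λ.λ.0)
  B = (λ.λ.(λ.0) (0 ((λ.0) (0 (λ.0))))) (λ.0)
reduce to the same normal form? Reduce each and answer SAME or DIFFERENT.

Term A:
  start: (λ.0 0 0) (λ.λ.0)
  [1] (λ.λ.0) (λ.λ.0) (λ.λ.0)
  [2] (λ.0) (λ.λ.0)
  [3] λ.λ.0

Term B:
  start: (λ.λ.(λ.0) (0 ((λ.0) (0 (λ.0))))) (λ.0)
  [1] λ.(λ.0) (0 ((λ.0) (0 (λ.0))))
  [2] λ.0 ((λ.0) (0 (λ.0)))
  [3] λ.0 (0 (λ.0))

Answer: DIFFERENT — A ⇓ λ.λ.0, B ⇓ λ.0 (0 (λ.0))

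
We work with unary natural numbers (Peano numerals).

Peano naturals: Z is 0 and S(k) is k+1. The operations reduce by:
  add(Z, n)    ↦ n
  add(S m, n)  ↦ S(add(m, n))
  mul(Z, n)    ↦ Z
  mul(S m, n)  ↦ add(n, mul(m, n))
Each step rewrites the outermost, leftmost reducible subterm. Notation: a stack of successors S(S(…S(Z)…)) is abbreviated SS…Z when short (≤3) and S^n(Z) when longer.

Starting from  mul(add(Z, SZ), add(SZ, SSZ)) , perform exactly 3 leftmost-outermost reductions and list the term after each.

Answer: after 3 steps: add(S(add(Z, SSZ)), mul(Z, add(SZ, SSZ)))

Derivation:
  start: mul(add(Z, SZ), add(SZ, SSZ))
  →1  mul(SZ, add(SZ, SSZ))
  →2  add(add(SZ, SSZ), mul(Z, add(SZ, SSZ)))
  →3  add(S(add(Z, SSZ)), mul(Z, add(SZ, SSZ)))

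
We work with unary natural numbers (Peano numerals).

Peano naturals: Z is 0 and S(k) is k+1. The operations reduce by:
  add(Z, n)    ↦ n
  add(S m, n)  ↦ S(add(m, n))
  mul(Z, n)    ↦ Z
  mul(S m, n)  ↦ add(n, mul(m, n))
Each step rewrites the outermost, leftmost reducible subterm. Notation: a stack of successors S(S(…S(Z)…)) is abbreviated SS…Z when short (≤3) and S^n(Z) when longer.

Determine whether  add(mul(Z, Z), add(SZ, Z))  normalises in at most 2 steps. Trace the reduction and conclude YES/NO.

Answer: NO — after 2 steps the term is add(SZ, Z), not yet normal

Reduction:
  start: add(mul(Z, Z), add(SZ, Z))
  [1] add(Z, add(SZ, Z))
  [2] add(SZ, Z)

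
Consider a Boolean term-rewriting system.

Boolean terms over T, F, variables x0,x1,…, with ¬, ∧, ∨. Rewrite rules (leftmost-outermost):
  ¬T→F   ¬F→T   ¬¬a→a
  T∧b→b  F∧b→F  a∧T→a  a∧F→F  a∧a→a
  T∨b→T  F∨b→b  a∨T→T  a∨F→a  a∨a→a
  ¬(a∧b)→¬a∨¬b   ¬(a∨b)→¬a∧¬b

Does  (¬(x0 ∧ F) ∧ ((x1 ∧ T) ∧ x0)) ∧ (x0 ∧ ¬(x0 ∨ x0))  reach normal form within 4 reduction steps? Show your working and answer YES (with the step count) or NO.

  start: (¬(x0 ∧ F) ∧ ((x1 ∧ T) ∧ x0)) ∧ (x0 ∧ ¬(x0 ∨ x0))
  [1] ((¬x0 ∨ ¬F) ∧ ((x1 ∧ T) ∧ x0)) ∧ (x0 ∧ ¬(x0 ∨ x0))
  [2] ((¬x0 ∨ T) ∧ ((x1 ∧ T) ∧ x0)) ∧ (x0 ∧ ¬(x0 ∨ x0))
  [3] (T ∧ ((x1 ∧ T) ∧ x0)) ∧ (x0 ∧ ¬(x0 ∨ x0))
  [4] ((x1 ∧ T) ∧ x0) ∧ (x0 ∧ ¬(x0 ∨ x0))

Answer: NO — after 4 steps the term is ((x1 ∧ T) ∧ x0) ∧ (x0 ∧ ¬(x0 ∨ x0)), not yet normal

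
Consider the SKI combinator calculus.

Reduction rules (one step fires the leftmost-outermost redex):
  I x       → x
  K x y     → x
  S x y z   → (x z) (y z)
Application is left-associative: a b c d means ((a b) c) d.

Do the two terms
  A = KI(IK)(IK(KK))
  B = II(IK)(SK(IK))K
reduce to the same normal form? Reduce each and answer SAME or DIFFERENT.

Answer: DIFFERENT — A ⇓ K(KK), B ⇓ SKK

Reduction:
Term A:
  start: KI(IK)(IK(KK))
  step 1: I(IK(KK))
  step 2: IK(KK)
  step 3: K(KK)

Term B:
  start: II(IK)(SK(IK))K
  step 1: I(IK)(SK(IK))K
  step 2: IK(SK(IK))K
  step 3: K(SK(IK))K
  step 4: SK(IK)
  step 5: SKK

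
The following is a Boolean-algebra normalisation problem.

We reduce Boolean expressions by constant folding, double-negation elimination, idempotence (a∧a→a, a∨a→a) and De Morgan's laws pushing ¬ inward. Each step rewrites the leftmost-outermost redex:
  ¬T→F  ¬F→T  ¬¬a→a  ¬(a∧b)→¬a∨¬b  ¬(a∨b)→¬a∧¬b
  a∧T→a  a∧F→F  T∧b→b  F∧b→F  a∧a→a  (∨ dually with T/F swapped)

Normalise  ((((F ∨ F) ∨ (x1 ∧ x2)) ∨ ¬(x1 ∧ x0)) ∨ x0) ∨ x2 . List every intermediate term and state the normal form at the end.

Answer: normal form = (((x1 ∧ x2) ∨ (¬x1 ∨ ¬x0)) ∨ x0) ∨ x2  (in 3 steps)

Derivation:
  start: ((((F ∨ F) ∨ (x1 ∧ x2)) ∨ ¬(x1 ∧ x0)) ∨ x0) ∨ x2
  [1] (((F ∨ (x1 ∧ x2)) ∨ ¬(x1 ∧ x0)) ∨ x0) ∨ x2
  [2] (((x1 ∧ x2) ∨ ¬(x1 ∧ x0)) ∨ x0) ∨ x2
  [3] (((x1 ∧ x2) ∨ (¬x1 ∨ ¬x0)) ∨ x0) ∨ x2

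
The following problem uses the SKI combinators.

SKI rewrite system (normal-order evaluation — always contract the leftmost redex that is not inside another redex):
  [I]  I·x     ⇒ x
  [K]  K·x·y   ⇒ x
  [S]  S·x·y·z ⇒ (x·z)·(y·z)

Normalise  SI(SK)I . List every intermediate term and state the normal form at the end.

  start: SI(SK)I
  →1  II(SKI)
  →2  I(SKI)
  →3  SKI

Answer: normal form = SKI  (in 3 steps)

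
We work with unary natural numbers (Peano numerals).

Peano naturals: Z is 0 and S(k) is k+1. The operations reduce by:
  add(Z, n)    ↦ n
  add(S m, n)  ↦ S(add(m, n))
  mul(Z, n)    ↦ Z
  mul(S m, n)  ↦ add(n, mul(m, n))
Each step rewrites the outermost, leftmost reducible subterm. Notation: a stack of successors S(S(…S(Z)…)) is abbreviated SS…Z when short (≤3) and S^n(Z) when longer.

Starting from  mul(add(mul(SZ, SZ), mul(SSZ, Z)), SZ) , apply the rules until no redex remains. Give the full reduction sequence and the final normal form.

  start: mul(add(mul(SZ, SZ), mul(SSZ, Z)), SZ)
  →1  mul(add(add(SZ, mul(Z, SZ)), mul(SSZ, Z)), SZ)
  →2  mul(add(S(add(Z, mul(Z, SZ))), mul(SSZ, Z)), SZ)
  →3  mul(S(add(add(Z, mul(Z, SZ)), mul(SSZ, Z))), SZ)
  →4  add(SZ, mul(add(add(Z, mul(Z, SZ)), mul(SSZ, Z)), SZ))
  →5  S(add(Z, mul(add(add(Z, mul(Z, SZ)), mul(SSZ, Z)), SZ)))
  →6  S(mul(add(add(Z, mul(Z, SZ)), mul(SSZ, Z)), SZ))
  →7  S(mul(add(mul(Z, SZ), mul(SSZ, Z)), SZ))
  →8  S(mul(add(Z, mul(SSZ, Z)), SZ))
  →9  S(mul(mul(SSZ, Z), SZ))
  →10  S(mul(add(Z, mul(SZ, Z)), SZ))
  →11  S(mul(mul(SZ, Z), SZ))
  →12  S(mul(add(Z, mul(Z, Z)), SZ))
  →13  S(mul(mul(Z, Z), SZ))
  →14  S(mul(Z, SZ))
  →15  SZ

Answer: normal form = SZ  (in 15 steps)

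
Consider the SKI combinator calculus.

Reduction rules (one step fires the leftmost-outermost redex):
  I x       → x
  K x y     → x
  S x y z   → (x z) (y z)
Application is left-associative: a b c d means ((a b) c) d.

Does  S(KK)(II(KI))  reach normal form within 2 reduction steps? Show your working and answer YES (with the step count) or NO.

  start: S(KK)(II(KI))
  →1  S(KK)(I(KI))
  →2  S(KK)(KI)

Answer: YES — reaches normal form S(KK)(KI) in 2 ≤ 2 steps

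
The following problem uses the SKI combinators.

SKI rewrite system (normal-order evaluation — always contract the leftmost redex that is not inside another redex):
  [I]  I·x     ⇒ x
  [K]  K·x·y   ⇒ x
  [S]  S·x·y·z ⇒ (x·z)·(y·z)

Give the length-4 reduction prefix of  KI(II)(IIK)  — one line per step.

  start: KI(II)(IIK)
  step 1: I(IIK)
  step 2: IIK
  step 3: IK
  step 4: K

Answer: after 4 steps: K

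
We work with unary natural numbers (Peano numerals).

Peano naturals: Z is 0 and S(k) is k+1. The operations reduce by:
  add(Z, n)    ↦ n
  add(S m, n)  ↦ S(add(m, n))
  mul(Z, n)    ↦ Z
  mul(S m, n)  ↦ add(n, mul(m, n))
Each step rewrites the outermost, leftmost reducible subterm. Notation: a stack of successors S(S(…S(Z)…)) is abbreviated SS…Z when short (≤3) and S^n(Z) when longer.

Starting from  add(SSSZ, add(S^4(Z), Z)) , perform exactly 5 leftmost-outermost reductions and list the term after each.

Answer: after 5 steps: S(S(S(S(add(SSSZ, Z)))))

Derivation:
  start: add(SSSZ, add(S^4(Z), Z))
  →1  S(add(SSZ, add(S^4(Z), Z)))
  →2  S(S(add(SZ, add(S^4(Z), Z))))
  →3  S(S(S(add(Z, add(S^4(Z), Z)))))
  →4  S(S(S(add(S^4(Z), Z))))
  →5  S(S(S(S(add(SSSZ, Z)))))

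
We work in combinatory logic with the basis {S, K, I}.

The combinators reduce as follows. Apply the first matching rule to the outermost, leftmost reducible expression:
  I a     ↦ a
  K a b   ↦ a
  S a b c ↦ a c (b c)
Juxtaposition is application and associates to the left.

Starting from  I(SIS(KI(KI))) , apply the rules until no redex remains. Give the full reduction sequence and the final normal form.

  start: I(SIS(KI(KI)))
  step 1: SIS(KI(KI))
  step 2: I(KI(KI))(S(KI(KI)))
  step 3: KI(KI)(S(KI(KI)))
  step 4: I(S(KI(KI)))
  step 5: S(KI(KI))
  step 6: SI

Answer: normal form = SI  (in 6 steps)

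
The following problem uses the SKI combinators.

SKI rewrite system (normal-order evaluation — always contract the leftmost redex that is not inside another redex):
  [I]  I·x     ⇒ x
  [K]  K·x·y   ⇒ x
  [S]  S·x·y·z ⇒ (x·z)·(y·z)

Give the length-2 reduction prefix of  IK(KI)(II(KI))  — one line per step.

Answer: after 2 steps: KI

Working:
  start: IK(KI)(II(KI))
  step 1: K(KI)(II(KI))
  step 2: KI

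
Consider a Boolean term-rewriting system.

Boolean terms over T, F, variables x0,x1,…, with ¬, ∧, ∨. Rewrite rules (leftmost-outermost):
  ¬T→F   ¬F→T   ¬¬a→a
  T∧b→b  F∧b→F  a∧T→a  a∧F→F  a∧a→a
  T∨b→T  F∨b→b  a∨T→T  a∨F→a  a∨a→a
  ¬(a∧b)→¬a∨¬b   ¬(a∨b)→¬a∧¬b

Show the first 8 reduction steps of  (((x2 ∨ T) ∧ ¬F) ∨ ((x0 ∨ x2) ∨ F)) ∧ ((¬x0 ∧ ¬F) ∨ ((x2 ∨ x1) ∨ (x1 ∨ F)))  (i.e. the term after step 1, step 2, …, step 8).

Answer: after 8 steps: ¬x0 ∨ ((x2 ∨ x1) ∨ x1)

Reduction:
  start: (((x2 ∨ T) ∧ ¬F) ∨ ((x0 ∨ x2) ∨ F)) ∧ ((¬x0 ∧ ¬F) ∨ ((x2 ∨ x1) ∨ (x1 ∨ F)))
  step 1: ((T ∧ ¬F) ∨ ((x0 ∨ x2) ∨ F)) ∧ ((¬x0 ∧ ¬F) ∨ ((x2 ∨ x1) ∨ (x1 ∨ F)))
  step 2: (¬F ∨ ((x0 ∨ x2) ∨ F)) ∧ ((¬x0 ∧ ¬F) ∨ ((x2 ∨ x1) ∨ (x1 ∨ F)))
  step 3: (T ∨ ((x0 ∨ x2) ∨ F)) ∧ ((¬x0 ∧ ¬F) ∨ ((x2 ∨ x1) ∨ (x1 ∨ F)))
  step 4: T ∧ ((¬x0 ∧ ¬F) ∨ ((x2 ∨ x1) ∨ (x1 ∨ F)))
  step 5: (¬x0 ∧ ¬F) ∨ ((x2 ∨ x1) ∨ (x1 ∨ F))
  step 6: (¬x0 ∧ T) ∨ ((x2 ∨ x1) ∨ (x1 ∨ F))
  step 7: ¬x0 ∨ ((x2 ∨ x1) ∨ (x1 ∨ F))
  step 8: ¬x0 ∨ ((x2 ∨ x1) ∨ x1)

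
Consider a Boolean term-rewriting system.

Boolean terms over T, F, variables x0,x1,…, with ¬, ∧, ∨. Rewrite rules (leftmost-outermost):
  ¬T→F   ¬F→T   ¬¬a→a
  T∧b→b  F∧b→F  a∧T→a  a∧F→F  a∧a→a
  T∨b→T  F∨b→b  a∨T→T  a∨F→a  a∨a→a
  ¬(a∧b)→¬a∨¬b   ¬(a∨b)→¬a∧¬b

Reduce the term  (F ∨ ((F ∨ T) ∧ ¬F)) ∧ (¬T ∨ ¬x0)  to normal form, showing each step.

  start: (F ∨ ((F ∨ T) ∧ ¬F)) ∧ (¬T ∨ ¬x0)
  step 1: ((F ∨ T) ∧ ¬F) ∧ (¬T ∨ ¬x0)
  step 2: (T ∧ ¬F) ∧ (¬T ∨ ¬x0)
  step 3: ¬F ∧ (¬T ∨ ¬x0)
  step 4: T ∧ (¬T ∨ ¬x0)
  step 5: ¬T ∨ ¬x0
  step 6: F ∨ ¬x0
  step 7: ¬x0

Answer: normal form = ¬x0  (in 7 steps)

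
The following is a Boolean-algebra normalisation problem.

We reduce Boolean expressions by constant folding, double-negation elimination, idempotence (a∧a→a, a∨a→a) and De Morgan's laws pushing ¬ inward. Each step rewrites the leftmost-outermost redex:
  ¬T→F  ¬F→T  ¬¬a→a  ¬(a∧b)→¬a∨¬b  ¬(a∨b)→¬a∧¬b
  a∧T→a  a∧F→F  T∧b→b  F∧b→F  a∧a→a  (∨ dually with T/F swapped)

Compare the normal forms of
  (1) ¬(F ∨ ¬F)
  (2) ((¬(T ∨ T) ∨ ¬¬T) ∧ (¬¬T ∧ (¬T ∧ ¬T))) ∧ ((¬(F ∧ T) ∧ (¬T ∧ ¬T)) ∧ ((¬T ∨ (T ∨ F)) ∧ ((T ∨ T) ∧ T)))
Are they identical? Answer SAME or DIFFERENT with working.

Answer: SAME — A ⇓ F, B ⇓ F

Working:
Term A:
  start: ¬(F ∨ ¬F)
  [1] ¬F ∧ ¬¬F
  [2] T ∧ ¬¬F
  [3] ¬¬F
  [4] F

Term B:
  start: ((¬(T ∨ T) ∨ ¬¬T) ∧ (¬¬T ∧ (¬T ∧ ¬T))) ∧ ((¬(F ∧ T) ∧ (¬T ∧ ¬T)) ∧ ((¬T ∨ (T ∨ F)) ∧ ((T ∨ T) ∧ T)))
  [1] (((¬T ∧ ¬T) ∨ ¬¬T) ∧ (¬¬T ∧ (¬T ∧ ¬T))) ∧ ((¬(F ∧ T) ∧ (¬T ∧ ¬T)) ∧ ((¬T ∨ (T ∨ F)) ∧ ((T ∨ T) ∧ T)))
  [2] ((¬T ∨ ¬¬T) ∧ (¬¬T ∧ (¬T ∧ ¬T))) ∧ ((¬(F ∧ T) ∧ (¬T ∧ ¬T)) ∧ ((¬T ∨ (T ∨ F)) ∧ ((T ∨ T) ∧ T)))
  [3] ((F ∨ ¬¬T) ∧ (¬¬T ∧ (¬T ∧ ¬T))) ∧ ((¬(F ∧ T) ∧ (¬T ∧ ¬T)) ∧ ((¬T ∨ (T ∨ F)) ∧ ((T ∨ T) ∧ T)))
  [4] (¬¬T ∧ (¬¬T ∧ (¬T ∧ ¬T))) ∧ ((¬(F ∧ T) ∧ (¬T ∧ ¬T)) ∧ ((¬T ∨ (T ∨ F)) ∧ ((T ∨ T) ∧ T)))
  [5] (T ∧ (¬¬T ∧ (¬T ∧ ¬T))) ∧ ((¬(F ∧ T) ∧ (¬T ∧ ¬T)) ∧ ((¬T ∨ (T ∨ F)) ∧ ((T ∨ T) ∧ T)))
  [6] (¬¬T ∧ (¬T ∧ ¬T)) ∧ ((¬(F ∧ T) ∧ (¬T ∧ ¬T)) ∧ ((¬T ∨ (T ∨ F)) ∧ ((T ∨ T) ∧ T)))
  [7] (T ∧ (¬T ∧ ¬T)) ∧ ((¬(F ∧ T) ∧ (¬T ∧ ¬T)) ∧ ((¬T ∨ (T ∨ F)) ∧ ((T ∨ T) ∧ T)))
  [8] (¬T ∧ ¬T) ∧ ((¬(F ∧ T) ∧ (¬T ∧ ¬T)) ∧ ((¬T ∨ (T ∨ F)) ∧ ((T ∨ T) ∧ T)))
  [9] ¬T ∧ ((¬(F ∧ T) ∧ (¬T ∧ ¬T)) ∧ ((¬T ∨ (T ∨ F)) ∧ ((T ∨ T) ∧ T)))
  [10] F ∧ ((¬(F ∧ T) ∧ (¬T ∧ ¬T)) ∧ ((¬T ∨ (T ∨ F)) ∧ ((T ∨ T) ∧ T)))
  [11] F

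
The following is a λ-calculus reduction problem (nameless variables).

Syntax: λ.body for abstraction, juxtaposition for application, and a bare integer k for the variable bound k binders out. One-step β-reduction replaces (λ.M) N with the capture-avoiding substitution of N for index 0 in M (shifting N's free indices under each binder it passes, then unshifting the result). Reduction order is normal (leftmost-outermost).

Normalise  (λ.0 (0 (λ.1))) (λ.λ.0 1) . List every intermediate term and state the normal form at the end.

  start: (λ.0 (0 (λ.1))) (λ.λ.0 1)
  [1] (λ.λ.0 1) ((λ.λ.0 1) (λ.λ.λ.0 1))
  [2] λ.0 ((λ.λ.0 1) (λ.λ.λ.0 1))
  [3] λ.0 (λ.0 (λ.λ.λ.0 1))

Answer: normal form = λ.0 (λ.0 (λ.λ.λ.0 1))  (in 3 steps)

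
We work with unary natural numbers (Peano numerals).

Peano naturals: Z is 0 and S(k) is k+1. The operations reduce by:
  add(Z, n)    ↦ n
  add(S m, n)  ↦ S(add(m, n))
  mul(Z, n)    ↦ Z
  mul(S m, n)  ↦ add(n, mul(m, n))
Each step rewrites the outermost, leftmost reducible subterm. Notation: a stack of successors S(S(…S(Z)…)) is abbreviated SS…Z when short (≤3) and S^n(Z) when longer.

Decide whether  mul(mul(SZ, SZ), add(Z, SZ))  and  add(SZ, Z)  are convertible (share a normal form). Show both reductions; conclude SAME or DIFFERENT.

Answer: SAME — A ⇓ SZ, B ⇓ SZ

Working:
Term A:
  start: mul(mul(SZ, SZ), add(Z, SZ))
  step 1: mul(add(SZ, mul(Z, SZ)), add(Z, SZ))
  step 2: mul(S(add(Z, mul(Z, SZ))), add(Z, SZ))
  step 3: add(add(Z, SZ), mul(add(Z, mul(Z, SZ)), add(Z, SZ)))
  step 4: add(SZ, mul(add(Z, mul(Z, SZ)), add(Z, SZ)))
  step 5: S(add(Z, mul(add(Z, mul(Z, SZ)), add(Z, SZ))))
  step 6: S(mul(add(Z, mul(Z, SZ)), add(Z, SZ)))
  step 7: S(mul(mul(Z, SZ), add(Z, SZ)))
  step 8: S(mul(Z, add(Z, SZ)))
  step 9: SZ

Term B:
  start: add(SZ, Z)
  step 1: S(add(Z, Z))
  step 2: SZ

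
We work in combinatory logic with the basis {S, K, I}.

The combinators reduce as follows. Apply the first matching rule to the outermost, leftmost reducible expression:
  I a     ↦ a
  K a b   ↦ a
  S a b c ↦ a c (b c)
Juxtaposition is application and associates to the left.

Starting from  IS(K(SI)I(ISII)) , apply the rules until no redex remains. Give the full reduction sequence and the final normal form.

Answer: normal form = S(SI(SII))  (in 3 steps)

Derivation:
  start: IS(K(SI)I(ISII))
  [1] S(K(SI)I(ISII))
  [2] S(SI(ISII))
  [3] S(SI(SII))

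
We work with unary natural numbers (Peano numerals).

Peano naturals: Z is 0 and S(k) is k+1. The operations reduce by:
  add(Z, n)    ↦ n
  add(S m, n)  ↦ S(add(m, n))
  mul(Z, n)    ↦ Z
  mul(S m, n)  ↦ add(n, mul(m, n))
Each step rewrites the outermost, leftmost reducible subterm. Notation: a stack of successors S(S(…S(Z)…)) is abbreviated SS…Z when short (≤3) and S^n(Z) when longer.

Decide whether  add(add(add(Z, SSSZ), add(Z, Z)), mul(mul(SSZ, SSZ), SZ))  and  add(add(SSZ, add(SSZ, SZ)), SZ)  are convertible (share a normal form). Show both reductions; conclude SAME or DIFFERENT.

Answer: DIFFERENT — A ⇓ S^7(Z), B ⇓ S^6(Z)

Working:
Term A:
  start: add(add(add(Z, SSSZ), add(Z, Z)), mul(mul(SSZ, SSZ), SZ))
  step 1: add(add(SSSZ, add(Z, Z)), mul(mul(SSZ, SSZ), SZ))
  step 2: add(S(add(SSZ, add(Z, Z))), mul(mul(SSZ, SSZ), SZ))
  step 3: S(add(add(SSZ, add(Z, Z)), mul(mul(SSZ, SSZ), SZ)))
  step 4: S(add(S(add(SZ, add(Z, Z))), mul(mul(SSZ, SSZ), SZ)))
  step 5: S(S(add(add(SZ, add(Z, Z)), mul(mul(SSZ, SSZ), SZ))))
  step 6: S(S(add(S(add(Z, add(Z, Z))), mul(mul(SSZ, SSZ), SZ))))
  step 7: S(S(S(add(add(Z, add(Z, Z)), mul(mul(SSZ, SSZ), SZ)))))
  step 8: S(S(S(add(add(Z, Z), mul(mul(SSZ, SSZ), SZ)))))
  step 9: S(S(S(add(Z, mul(mul(SSZ, SSZ), SZ)))))
  step 10: S(S(S(mul(mul(SSZ, SSZ), SZ))))
  step 11: S(S(S(mul(add(SSZ, mul(SZ, SSZ)), SZ))))
  step 12: S(S(S(mul(S(add(SZ, mul(SZ, SSZ))), SZ))))
  step 13: S(S(S(add(SZ, mul(add(SZ, mul(SZ, SSZ)), SZ)))))
  step 14: S(S(S(S(add(Z, mul(add(SZ, mul(SZ, SSZ)), SZ))))))
  step 15: S(S(S(S(mul(add(SZ, mul(SZ, SSZ)), SZ)))))
  step 16: S(S(S(S(mul(S(add(Z, mul(SZ, SSZ))), SZ)))))
  step 17: S(S(S(S(add(SZ, mul(add(Z, mul(SZ, SSZ)), SZ))))))
  step 18: S(S(S(S(S(add(Z, mul(add(Z, mul(SZ, SSZ)), SZ)))))))
  step 19: S(S(S(S(S(mul(add(Z, mul(SZ, SSZ)), SZ))))))
  step 20: S(S(S(S(S(mul(mul(SZ, SSZ), SZ))))))
  step 21: S(S(S(S(S(mul(add(SSZ, mul(Z, SSZ)), SZ))))))
  step 22: S(S(S(S(S(mul(S(add(SZ, mul(Z, SSZ))), SZ))))))
  step 23: S(S(S(S(S(add(SZ, mul(add(SZ, mul(Z, SSZ)), SZ)))))))
  step 24: S(S(S(S(S(S(add(Z, mul(add(SZ, mul(Z, SSZ)), SZ))))))))
  step 25: S(S(S(S(S(S(mul(add(SZ, mul(Z, SSZ)), SZ)))))))
  step 26: S(S(S(S(S(S(mul(S(add(Z, mul(Z, SSZ))), SZ)))))))
  step 27: S(S(S(S(S(S(add(SZ, mul(add(Z, mul(Z, SSZ)), SZ))))))))
  step 28: S(S(S(S(S(S(S(add(Z, mul(add(Z, mul(Z, SSZ)), SZ)))))))))
  step 29: S(S(S(S(S(S(S(mul(add(Z, mul(Z, SSZ)), SZ))))))))
  step 30: S(S(S(S(S(S(S(mul(mul(Z, SSZ), SZ))))))))
  step 31: S(S(S(S(S(S(S(mul(Z, SZ))))))))
  step 32: S^7(Z)

Term B:
  start: add(add(SSZ, add(SSZ, SZ)), SZ)
  step 1: add(S(add(SZ, add(SSZ, SZ))), SZ)
  step 2: S(add(add(SZ, add(SSZ, SZ)), SZ))
  step 3: S(add(S(add(Z, add(SSZ, SZ))), SZ))
  step 4: S(S(add(add(Z, add(SSZ, SZ)), SZ)))
  step 5: S(S(add(add(SSZ, SZ), SZ)))
  step 6: S(S(add(S(add(SZ, SZ)), SZ)))
  step 7: S(S(S(add(add(SZ, SZ), SZ))))
  step 8: S(S(S(add(S(add(Z, SZ)), SZ))))
  step 9: S(S(S(S(add(add(Z, SZ), SZ)))))
  step 10: S(S(S(S(add(SZ, SZ)))))
  step 11: S(S(S(S(S(add(Z, SZ))))))
  step 12: S^6(Z)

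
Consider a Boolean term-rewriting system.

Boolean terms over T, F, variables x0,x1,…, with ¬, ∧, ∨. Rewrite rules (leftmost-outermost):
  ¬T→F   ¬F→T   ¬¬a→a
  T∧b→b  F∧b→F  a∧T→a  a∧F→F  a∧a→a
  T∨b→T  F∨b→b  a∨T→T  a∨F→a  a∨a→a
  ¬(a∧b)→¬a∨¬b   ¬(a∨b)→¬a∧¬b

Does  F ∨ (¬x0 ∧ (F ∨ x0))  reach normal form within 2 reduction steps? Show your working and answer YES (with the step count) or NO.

Answer: YES — reaches normal form ¬x0 ∧ x0 in 2 ≤ 2 steps

Working:
  start: F ∨ (¬x0 ∧ (F ∨ x0))
  →1  ¬x0 ∧ (F ∨ x0)
  →2  ¬x0 ∧ x0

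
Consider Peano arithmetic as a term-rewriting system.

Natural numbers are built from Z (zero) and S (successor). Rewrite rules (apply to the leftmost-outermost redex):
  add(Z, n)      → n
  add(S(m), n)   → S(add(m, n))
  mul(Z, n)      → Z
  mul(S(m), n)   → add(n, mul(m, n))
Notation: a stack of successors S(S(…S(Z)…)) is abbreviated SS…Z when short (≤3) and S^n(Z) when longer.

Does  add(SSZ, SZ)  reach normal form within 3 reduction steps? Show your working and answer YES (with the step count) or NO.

Answer: YES — reaches normal form SSSZ in 3 ≤ 3 steps

Reduction:
  start: add(SSZ, SZ)
  step 1: S(add(SZ, SZ))
  step 2: S(S(add(Z, SZ)))
  step 3: SSSZ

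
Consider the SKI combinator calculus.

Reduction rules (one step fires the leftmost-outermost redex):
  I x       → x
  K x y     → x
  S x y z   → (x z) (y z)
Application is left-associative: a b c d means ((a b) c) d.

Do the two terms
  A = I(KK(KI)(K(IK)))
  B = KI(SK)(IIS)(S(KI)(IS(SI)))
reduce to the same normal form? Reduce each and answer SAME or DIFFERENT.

Answer: DIFFERENT — A ⇓ K(KK), B ⇓ S(S(KI)(S(SI)))

Derivation:
Term A:
  start: I(KK(KI)(K(IK)))
  →1  KK(KI)(K(IK))
  →2  K(K(IK))
  →3  K(KK)

Term B:
  start: KI(SK)(IIS)(S(KI)(IS(SI)))
  →1  I(IIS)(S(KI)(IS(SI)))
  →2  IIS(S(KI)(IS(SI)))
  →3  IS(S(KI)(IS(SI)))
  →4  S(S(KI)(IS(SI)))
  →5  S(S(KI)(S(SI)))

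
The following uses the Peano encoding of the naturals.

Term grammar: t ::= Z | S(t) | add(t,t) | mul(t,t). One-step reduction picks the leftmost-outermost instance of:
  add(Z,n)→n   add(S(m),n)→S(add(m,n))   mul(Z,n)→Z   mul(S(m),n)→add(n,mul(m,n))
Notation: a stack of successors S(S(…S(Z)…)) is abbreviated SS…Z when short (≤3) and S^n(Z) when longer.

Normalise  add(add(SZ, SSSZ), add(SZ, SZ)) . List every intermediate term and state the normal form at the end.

  start: add(add(SZ, SSSZ), add(SZ, SZ))
  →1  add(S(add(Z, SSSZ)), add(SZ, SZ))
  →2  S(add(add(Z, SSSZ), add(SZ, SZ)))
  →3  S(add(SSSZ, add(SZ, SZ)))
  →4  S(S(add(SSZ, add(SZ, SZ))))
  →5  S(S(S(add(SZ, add(SZ, SZ)))))
  →6  S(S(S(S(add(Z, add(SZ, SZ))))))
  →7  S(S(S(S(add(SZ, SZ)))))
  →8  S(S(S(S(S(add(Z, SZ))))))
  →9  S^6(Z)

Answer: normal form = S^6(Z)  (in 9 steps)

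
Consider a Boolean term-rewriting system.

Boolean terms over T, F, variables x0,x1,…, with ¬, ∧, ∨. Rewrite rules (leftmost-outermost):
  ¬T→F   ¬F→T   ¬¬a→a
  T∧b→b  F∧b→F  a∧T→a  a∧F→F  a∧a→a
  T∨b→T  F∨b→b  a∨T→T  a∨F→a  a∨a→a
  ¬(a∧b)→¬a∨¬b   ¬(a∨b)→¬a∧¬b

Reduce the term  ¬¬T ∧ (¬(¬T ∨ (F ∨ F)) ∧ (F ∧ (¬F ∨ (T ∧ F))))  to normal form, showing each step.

Answer: normal form = F  (in 10 steps)

Reduction:
  start: ¬¬T ∧ (¬(¬T ∨ (F ∨ F)) ∧ (F ∧ (¬F ∨ (T ∧ F))))
  →1  T ∧ (¬(¬T ∨ (F ∨ F)) ∧ (F ∧ (¬F ∨ (T ∧ F))))
  →2  ¬(¬T ∨ (F ∨ F)) ∧ (F ∧ (¬F ∨ (T ∧ F)))
  →3  (¬¬T ∧ ¬(F ∨ F)) ∧ (F ∧ (¬F ∨ (T ∧ F)))
  →4  (T ∧ ¬(F ∨ F)) ∧ (F ∧ (¬F ∨ (T ∧ F)))
  →5  ¬(F ∨ F) ∧ (F ∧ (¬F ∨ (T ∧ F)))
  →6  (¬F ∧ ¬F) ∧ (F ∧ (¬F ∨ (T ∧ F)))
  →7  ¬F ∧ (F ∧ (¬F ∨ (T ∧ F)))
  →8  T ∧ (F ∧ (¬F ∨ (T ∧ F)))
  →9  F ∧ (¬F ∨ (T ∧ F))
  →10  F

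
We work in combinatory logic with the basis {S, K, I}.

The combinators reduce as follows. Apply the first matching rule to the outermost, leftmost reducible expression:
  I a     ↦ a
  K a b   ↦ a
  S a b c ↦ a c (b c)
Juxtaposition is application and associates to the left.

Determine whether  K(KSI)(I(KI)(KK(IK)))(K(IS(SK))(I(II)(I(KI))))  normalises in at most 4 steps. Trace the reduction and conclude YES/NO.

Answer: YES — reaches normal form S(S(SK)) in 4 ≤ 4 steps

Reduction:
  start: K(KSI)(I(KI)(KK(IK)))(K(IS(SK))(I(II)(I(KI))))
  step 1: KSI(K(IS(SK))(I(II)(I(KI))))
  step 2: S(K(IS(SK))(I(II)(I(KI))))
  step 3: S(IS(SK))
  step 4: S(S(SK))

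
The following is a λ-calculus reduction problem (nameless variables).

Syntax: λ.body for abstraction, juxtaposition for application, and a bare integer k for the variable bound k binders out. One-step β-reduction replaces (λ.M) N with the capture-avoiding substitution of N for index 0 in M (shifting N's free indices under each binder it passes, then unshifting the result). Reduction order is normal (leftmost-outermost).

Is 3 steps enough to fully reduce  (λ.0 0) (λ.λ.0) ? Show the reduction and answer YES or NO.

Answer: YES — reaches normal form λ.0 in 2 ≤ 3 steps

Reduction:
  start: (λ.0 0) (λ.λ.0)
  step 1: (λ.λ.0) (λ.λ.0)
  step 2: λ.0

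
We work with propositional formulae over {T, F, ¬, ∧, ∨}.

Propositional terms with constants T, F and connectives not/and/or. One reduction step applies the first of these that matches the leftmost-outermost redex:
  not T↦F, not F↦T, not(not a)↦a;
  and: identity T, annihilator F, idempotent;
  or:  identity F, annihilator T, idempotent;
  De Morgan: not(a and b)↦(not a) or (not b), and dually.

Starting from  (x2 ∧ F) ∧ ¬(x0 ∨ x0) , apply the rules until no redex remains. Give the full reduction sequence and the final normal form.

Answer: normal form = F  (in 2 steps)

Derivation:
  start: (x2 ∧ F) ∧ ¬(x0 ∨ x0)
  →1  F ∧ ¬(x0 ∨ x0)
  →2  F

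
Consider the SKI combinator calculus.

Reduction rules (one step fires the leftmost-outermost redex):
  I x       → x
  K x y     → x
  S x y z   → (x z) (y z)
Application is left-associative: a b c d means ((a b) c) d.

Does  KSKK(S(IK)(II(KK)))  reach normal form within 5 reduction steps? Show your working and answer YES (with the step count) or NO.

Answer: YES — reaches normal form SK(SK(KK)) in 4 ≤ 5 steps

Reduction:
  start: KSKK(S(IK)(II(KK)))
  →1  SK(S(IK)(II(KK)))
  →2  SK(SK(II(KK)))
  →3  SK(SK(I(KK)))
  →4  SK(SK(KK))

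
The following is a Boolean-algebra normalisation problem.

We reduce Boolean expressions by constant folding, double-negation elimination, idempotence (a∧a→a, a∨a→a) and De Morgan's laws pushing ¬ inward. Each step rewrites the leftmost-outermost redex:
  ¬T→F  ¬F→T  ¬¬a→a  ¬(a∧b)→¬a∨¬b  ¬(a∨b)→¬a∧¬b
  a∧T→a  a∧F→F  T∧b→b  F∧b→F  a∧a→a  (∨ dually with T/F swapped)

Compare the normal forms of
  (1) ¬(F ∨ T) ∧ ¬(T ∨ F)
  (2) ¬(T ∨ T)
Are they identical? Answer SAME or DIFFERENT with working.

Answer: SAME — A ⇓ F, B ⇓ F

Derivation:
Term A:
  start: ¬(F ∨ T) ∧ ¬(T ∨ F)
  step 1: (¬F ∧ ¬T) ∧ ¬(T ∨ F)
  step 2: (T ∧ ¬T) ∧ ¬(T ∨ F)
  step 3: ¬T ∧ ¬(T ∨ F)
  step 4: F ∧ ¬(T ∨ F)
  step 5: F

Term B:
  start: ¬(T ∨ T)
  step 1: ¬T ∧ ¬T
  step 2: ¬T
  step 3: F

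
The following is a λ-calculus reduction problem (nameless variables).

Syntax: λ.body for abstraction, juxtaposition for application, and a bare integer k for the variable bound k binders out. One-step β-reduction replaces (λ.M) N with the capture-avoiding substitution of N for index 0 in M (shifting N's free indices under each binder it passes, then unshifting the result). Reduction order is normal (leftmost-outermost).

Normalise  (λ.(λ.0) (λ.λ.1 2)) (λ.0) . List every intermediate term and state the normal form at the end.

Answer: normal form = λ.λ.1 (λ.0)  (in 2 steps)

Derivation:
  start: (λ.(λ.0) (λ.λ.1 2)) (λ.0)
  →1  (λ.0) (λ.λ.1 (λ.0))
  →2  λ.λ.1 (λ.0)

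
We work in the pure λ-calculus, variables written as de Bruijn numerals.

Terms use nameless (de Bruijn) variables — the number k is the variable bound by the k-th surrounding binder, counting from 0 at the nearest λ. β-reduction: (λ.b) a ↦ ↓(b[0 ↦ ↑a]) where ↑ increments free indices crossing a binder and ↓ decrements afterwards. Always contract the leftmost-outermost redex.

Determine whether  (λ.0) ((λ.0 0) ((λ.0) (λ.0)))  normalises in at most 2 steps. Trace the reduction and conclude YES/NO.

  start: (λ.0) ((λ.0 0) ((λ.0) (λ.0)))
  [1] (λ.0 0) ((λ.0) (λ.0))
  [2] (λ.0) (λ.0) ((λ.0) (λ.0))

Answer: NO — after 2 steps the term is (λ.0) (λ.0) ((λ.0) (λ.0)), not yet normal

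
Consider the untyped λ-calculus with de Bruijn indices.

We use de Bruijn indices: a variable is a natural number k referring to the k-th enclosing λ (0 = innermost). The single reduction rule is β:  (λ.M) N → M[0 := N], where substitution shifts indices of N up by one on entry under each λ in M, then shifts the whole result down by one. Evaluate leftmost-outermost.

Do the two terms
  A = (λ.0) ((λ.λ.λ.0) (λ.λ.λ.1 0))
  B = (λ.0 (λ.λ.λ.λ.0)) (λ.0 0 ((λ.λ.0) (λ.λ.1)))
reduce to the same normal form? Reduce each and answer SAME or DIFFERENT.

Term A:
  start: (λ.0) ((λ.λ.λ.0) (λ.λ.λ.1 0))
  →1  (λ.λ.λ.0) (λ.λ.λ.1 0)
  →2  λ.λ.0

Term B:
  start: (λ.0 (λ.λ.λ.λ.0)) (λ.0 0 ((λ.λ.0) (λ.λ.1)))
  →1  (λ.0 0 ((λ.λ.0) (λ.λ.1))) (λ.λ.λ.λ.0)
  →2  (λ.λ.λ.λ.0) (λ.λ.λ.λ.0) ((λ.λ.0) (λ.λ.1))
  →3  (λ.λ.λ.0) ((λ.λ.0) (λ.λ.1))
  →4  λ.λ.0

Answer: SAME — A ⇓ λ.λ.0, B ⇓ λ.λ.0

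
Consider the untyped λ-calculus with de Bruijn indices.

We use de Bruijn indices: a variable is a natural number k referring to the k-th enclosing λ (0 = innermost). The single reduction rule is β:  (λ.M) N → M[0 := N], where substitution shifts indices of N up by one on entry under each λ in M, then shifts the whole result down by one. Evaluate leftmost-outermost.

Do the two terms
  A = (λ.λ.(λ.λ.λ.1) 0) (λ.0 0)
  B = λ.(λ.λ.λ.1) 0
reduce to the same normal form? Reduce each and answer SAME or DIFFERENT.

Term A:
  start: (λ.λ.(λ.λ.λ.1) 0) (λ.0 0)
  [1] λ.(λ.λ.λ.1) 0
  [2] λ.λ.λ.1

Term B:
  start: λ.(λ.λ.λ.1) 0
  [1] λ.λ.λ.1

Answer: SAME — A ⇓ λ.λ.λ.1, B ⇓ λ.λ.λ.1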